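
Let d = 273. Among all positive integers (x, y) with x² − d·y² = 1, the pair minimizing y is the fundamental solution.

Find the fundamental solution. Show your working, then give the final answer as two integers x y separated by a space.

727 44

d=273: √d = [16; 1,1,10,1,1,32] (ℓ=6, even), read p_5/q_5
step 0: (16, 1)  from 16·(1,0) + (0,1)
…
step 2: (33, 2)  from 1·(17,1) + (16,1)
…
step 4: (380, 23)  from 1·(347,21) + (33,2)
step 5: (727, 44)  from 1·(380,23) + (347,21)
fundamental: x₁=727, y₁=44  (since 528529 − 273·1936 = 1)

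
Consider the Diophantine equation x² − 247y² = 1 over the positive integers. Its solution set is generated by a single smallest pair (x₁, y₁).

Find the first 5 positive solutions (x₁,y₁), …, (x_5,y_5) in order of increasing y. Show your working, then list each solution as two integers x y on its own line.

85292 5427
14549450527 925759368
2481903468612476 157919736025485
423373021275241155457 26938580249245573872
72220663458733833793864412 4595290773079387237355763

√247 = [15; 1,2,1,1,9,1,9,1,1,2,1,30, …], period ℓ=12 (even) → k=11
step 0: (15, 1)  from 15·(1,0) + (0,1)
…
step 7: (11520, 733)  from 9·(1163,74) + (1053,67)
…
step 10: (61089, 3887)  from 2·(24203,1540) + (12683,807)
step 11: (85292, 5427)  from 1·(61089,3887) + (24203,1540)
fundamental: x₁=85292, y₁=5427  (since 7274725264 − 247·29452329 = 1)
(85292+5427√247)^2 = 14549450527 + 925759368√247
(85292+5427√247)^3 = 2481903468612476 + 157919736025485√247
(85292+5427√247)^4 = 423373021275241155457 + 26938580249245573872√247
(85292+5427√247)^5 = 72220663458733833793864412 + 4595290773079387237355763√247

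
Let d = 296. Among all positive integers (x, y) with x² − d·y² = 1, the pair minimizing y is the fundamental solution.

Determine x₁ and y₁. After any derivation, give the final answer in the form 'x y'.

3699 215

d=296: √d = [17; 4,1,7,1,4,34] (ℓ=6, even), read p_5/q_5
i=0: a=17 ⇒ p=17, q=1
i=1: a=4 ⇒ p=69, q=4
i=2: a=1 ⇒ p=86, q=5
…
i=4: a=1 ⇒ p=757, q=44
i=5: a=4 ⇒ p=3699, q=215
→ (3699, 215).  Check: 3699²=13682601, 296·215²=13682600, difference 1.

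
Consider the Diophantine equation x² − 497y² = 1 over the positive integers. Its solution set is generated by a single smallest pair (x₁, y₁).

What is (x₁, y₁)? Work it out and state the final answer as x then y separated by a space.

1201887 53912

√497 = [22; 3,2,2,5,6,5,2,2,3,44, …], period ℓ=10 (even) → k=9
i=0: a=22 ⇒ p=22, q=1
…
i=2: a=2 ⇒ p=156, q=7
i=3: a=2 ⇒ p=379, q=17
…
i=7: a=2 ⇒ p=143637, q=6443
i=8: a=2 ⇒ p=352750, q=15823
i=9: a=3 ⇒ p=1201887, q=53912
fundamental: x₁=1201887, y₁=53912  (since 1444532360769 − 497·2906503744 = 1)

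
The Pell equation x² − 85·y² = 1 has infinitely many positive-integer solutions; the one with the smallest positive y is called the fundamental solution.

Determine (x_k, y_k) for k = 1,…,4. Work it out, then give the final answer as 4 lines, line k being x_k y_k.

285769 30996
163327842721 17715391848
93348068572789129 10125019625991228
53351968415791425367681 5786833466982059076816

√85 → a₀=9, period (4,1,1,4,18); ℓ=5 odd so k=9
k=0  a_k=9  p_k/q_k = 9/1
k=1  a_k=4  p_k/q_k = 37/4
…
k=6  a_k=4  p_k/q_k = 27926/3029
…
k=8  a_k=1  p_k/q_k = 62739/6805
k=9  a_k=4  p_k/q_k = 285769/30996
→ (285769, 30996).  Check: 285769²=81663921361, 85·30996²=81663921360, difference 1.
k=2:  x_2 = 285769·285769+85·30996·30996 = 163327842721,  y_2 = 285769·30996+30996·285769 = 17715391848
k=3:  x_3 = 285769·163327842721+85·30996·17715391848 = 93348068572789129,  y_3 = 285769·17715391848+30996·163327842721 = 10125019625991228
k=4:  x_4 = 285769·93348068572789129+85·30996·10125019625991228 = 53351968415791425367681,  y_4 = 285769·10125019625991228+30996·93348068572789129 = 5786833466982059076816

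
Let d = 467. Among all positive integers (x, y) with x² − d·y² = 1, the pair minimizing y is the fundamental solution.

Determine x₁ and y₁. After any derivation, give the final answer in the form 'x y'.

[21; 1,1,1,1,3,…,1,1,42] for √467; ℓ=14 ⇒ convergent index 13
i=0: a=21 ⇒ p=21, q=1
…
i=2: a=1 ⇒ p=43, q=2
i=3: a=1 ⇒ p=65, q=3
i=4: a=1 ⇒ p=108, q=5
i=5: a=3 ⇒ p=389, q=18
…
i=10: a=1 ⇒ p=358232, q=16577
i=11: a=1 ⇒ p=633697, q=29324
i=12: a=1 ⇒ p=991929, q=45901
i=13: a=1 ⇒ p=1625626, q=75225
→ (1625626, 75225).  Check: 1625626²=2642659891876, 467·75225²=2642659891875, difference 1.

1625626 75225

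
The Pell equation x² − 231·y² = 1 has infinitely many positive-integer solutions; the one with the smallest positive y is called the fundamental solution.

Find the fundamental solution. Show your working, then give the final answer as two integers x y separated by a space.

√231 = [15; 5,30, …], period ℓ=2 (even) → k=1
a_0=15:  p_0=15·1+0=15,  q_0=15·0+1=1
a_1=5:  p_1=5·15+1=76,  q_1=5·1+0=5
→ (76, 5).  Check: 76²=5776, 231·5²=5775, difference 1.

76 5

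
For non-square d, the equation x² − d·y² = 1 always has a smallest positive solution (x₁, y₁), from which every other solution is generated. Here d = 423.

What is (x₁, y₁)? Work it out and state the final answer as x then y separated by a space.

4607 224

d=423: √d = [20; 1,1,3,4,3,1,1,40] (ℓ=8, even), read p_7/q_7
a_0=20:  p_0=20·1+0=20,  q_0=20·0+1=1
a_1=1:  p_1=1·20+1=21,  q_1=1·1+0=1
a_2=1:  p_2=1·21+20=41,  q_2=1·1+1=2
…
a_4=4:  p_4=4·144+41=617,  q_4=4·7+2=30
a_5=3:  p_5=3·617+144=1995,  q_5=3·30+7=97
a_6=1:  p_6=1·1995+617=2612,  q_6=1·97+30=127
a_7=1:  p_7=1·2612+1995=4607,  q_7=1·127+97=224
(x₁, y₁) = (4607, 224);  4607² − 423·224² = 1 ✓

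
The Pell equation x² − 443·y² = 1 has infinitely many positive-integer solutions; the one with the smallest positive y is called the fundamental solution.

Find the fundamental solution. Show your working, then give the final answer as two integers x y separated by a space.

442 21

√443 → a₀=21, period (21,42); ℓ=2 even so k=1
k=0  a_k=21  p_k/q_k = 21/1
k=1  a_k=21  p_k/q_k = 442/21
(x₁, y₁) = (442, 21);  442² − 443·21² = 1 ✓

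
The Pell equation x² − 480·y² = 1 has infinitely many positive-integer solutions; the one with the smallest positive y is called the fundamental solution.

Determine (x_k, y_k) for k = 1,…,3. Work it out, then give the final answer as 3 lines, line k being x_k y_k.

241 11
116161 5302
55989361 2555553

d=480: √d = [21; 1,9,1,42] (ℓ=4, even), read p_3/q_3
i=0: a=21 ⇒ p=21, q=1
i=1: a=1 ⇒ p=22, q=1
i=2: a=9 ⇒ p=219, q=10
i=3: a=1 ⇒ p=241, q=11
→ (241, 11).  Check: 241²=58081, 480·11²=58080, difference 1.
n=2: (241,11)∘(241,11) = (241·241+480·11·11, 241·11+11·241) = (116161,5302)
n=3: (116161,5302)∘(241,11) = (241·116161+480·11·5302, 241·5302+11·116161) = (55989361,2555553)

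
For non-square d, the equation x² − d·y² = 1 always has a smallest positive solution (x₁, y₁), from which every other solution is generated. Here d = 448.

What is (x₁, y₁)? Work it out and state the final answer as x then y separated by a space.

[21; 6,42] for √448; ℓ=2 ⇒ convergent index 1
a_0=21:  p_0=21·1+0=21,  q_0=21·0+1=1
a_1=6:  p_1=6·21+1=127,  q_1=6·1+0=6
fundamental: x₁=127, y₁=6  (since 16129 − 448·36 = 1)

127 6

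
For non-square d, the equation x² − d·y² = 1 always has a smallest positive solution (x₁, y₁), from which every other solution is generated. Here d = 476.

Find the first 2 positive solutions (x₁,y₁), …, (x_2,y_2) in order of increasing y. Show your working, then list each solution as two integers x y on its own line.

[21; 1,4,2,10,2,4,1,42] for √476; ℓ=8 ⇒ convergent index 7
step 0: (21, 1)  from 21·(1,0) + (0,1)
…
step 5: (5258, 241)  from 2·(2509,115) + (240,11)
step 6: (23541, 1079)  from 4·(5258,241) + (2509,115)
step 7: (28799, 1320)  from 1·(23541,1079) + (5258,241)
(x₁, y₁) = (28799, 1320);  28799² − 476·1320² = 1 ✓
k=2:  x_2 = 28799·28799+476·1320·1320 = 1658764801,  y_2 = 28799·1320+1320·28799 = 76029360

28799 1320
1658764801 76029360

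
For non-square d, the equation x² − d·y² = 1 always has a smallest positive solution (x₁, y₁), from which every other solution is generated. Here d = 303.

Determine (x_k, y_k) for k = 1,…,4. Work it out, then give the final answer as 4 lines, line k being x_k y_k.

d=303: √d = [17; 2,2,5,2,2,34] (ℓ=6, even), read p_5/q_5
i=0: a=17 ⇒ p=17, q=1
i=1: a=2 ⇒ p=35, q=2
i=2: a=2 ⇒ p=87, q=5
i=3: a=5 ⇒ p=470, q=27
i=4: a=2 ⇒ p=1027, q=59
i=5: a=2 ⇒ p=2524, q=145
fundamental: x₁=2524, y₁=145  (since 6370576 − 303·21025 = 1)
(x_2, y_2) = (2524·2524 + 303·145·145, 2524·145 + 145·2524) = (12741151, 731960)
(x_3, y_3) = (2524·12741151 + 303·145·731960, 2524·731960 + 145·12741151) = (64317327724, 3694933935)
(x_4, y_4) = (2524·64317327724 + 303·145·3694933935, 2524·3694933935 + 145·64317327724) = (324673857609601, 18652025771920)

2524 145
12741151 731960
64317327724 3694933935
324673857609601 18652025771920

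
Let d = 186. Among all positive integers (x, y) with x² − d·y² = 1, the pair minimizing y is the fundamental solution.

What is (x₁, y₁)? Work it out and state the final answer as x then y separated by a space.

7501 550

√186 = [13; 1,1,1,3,4,3,1,1,1,26, …], period ℓ=10 (even) → k=9
i=0: a=13 ⇒ p=13, q=1
…
i=2: a=1 ⇒ p=27, q=2
…
i=4: a=3 ⇒ p=150, q=11
i=5: a=4 ⇒ p=641, q=47
…
i=7: a=1 ⇒ p=2714, q=199
i=8: a=1 ⇒ p=4787, q=351
i=9: a=1 ⇒ p=7501, q=550
(x₁, y₁) = (7501, 550);  7501² − 186·550² = 1 ✓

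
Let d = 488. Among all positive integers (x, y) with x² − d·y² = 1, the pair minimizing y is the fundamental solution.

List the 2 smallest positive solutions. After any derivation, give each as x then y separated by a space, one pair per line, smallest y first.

[22; 11,44] for √488; ℓ=2 ⇒ convergent index 1
i=0: a=22 ⇒ p=22, q=1
i=1: a=11 ⇒ p=243, q=11
→ (243, 11).  Check: 243²=59049, 488·11²=59048, difference 1.
k=2:  x_2 = 243·243+488·11·11 = 118097,  y_2 = 243·11+11·243 = 5346

243 11
118097 5346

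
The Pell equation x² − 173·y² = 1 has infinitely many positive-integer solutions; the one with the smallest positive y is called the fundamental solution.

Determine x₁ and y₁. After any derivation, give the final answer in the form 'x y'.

√173 → a₀=13, period (6,1,1,6,26); ℓ=5 odd so k=9
a_0=13:  p_0=13·1+0=13,  q_0=13·0+1=1
a_1=6:  p_1=6·13+1=79,  q_1=6·1+0=6
…
a_8=1:  p_8=1·205791+176552=382343,  q_8=1·15646+13423=29069
a_9=6:  p_9=6·382343+205791=2499849,  q_9=6·29069+15646=190060
(x₁, y₁) = (2499849, 190060);  2499849² − 173·190060² = 1 ✓

2499849 190060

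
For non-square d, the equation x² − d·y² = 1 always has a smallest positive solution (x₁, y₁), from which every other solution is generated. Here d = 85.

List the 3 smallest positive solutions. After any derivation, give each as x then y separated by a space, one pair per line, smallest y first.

d=85: √d = [9; 4,1,1,4,18] (ℓ=5, odd), read p_9/q_9
i=0: a=9 ⇒ p=9, q=1
…
i=2: a=1 ⇒ p=46, q=5
i=3: a=1 ⇒ p=83, q=9
…
i=8: a=1 ⇒ p=62739, q=6805
i=9: a=4 ⇒ p=285769, q=30996
→ (285769, 30996).  Check: 285769²=81663921361, 85·30996²=81663921360, difference 1.
n=2: (285769,30996)∘(285769,30996) = (285769·285769+85·30996·30996, 285769·30996+30996·285769) = (163327842721,17715391848)
n=3: (163327842721,17715391848)∘(285769,30996) = (285769·163327842721+85·30996·17715391848, 285769·17715391848+30996·163327842721) = (93348068572789129,10125019625991228)

285769 30996
163327842721 17715391848
93348068572789129 10125019625991228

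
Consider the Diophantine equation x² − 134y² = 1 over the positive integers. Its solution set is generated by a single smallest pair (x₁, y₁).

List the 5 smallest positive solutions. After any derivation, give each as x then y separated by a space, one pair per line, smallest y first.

145925 12606
42588211249 3679061100
12429369452874725 1073733982022394
3627511474778900280001 313369262649556627800
1058689223901792677265417125 91456819303199367841407606

d=134: √d = [11; 1,1,2,1,3,…,1,1,22] (ℓ=14, even), read p_13/q_13
step 0: (11, 1)  from 11·(1,0) + (0,1)
step 1: (12, 1)  from 1·(11,1) + (1,0)
step 2: (23, 2)  from 1·(12,1) + (11,1)
step 3: (58, 5)  from 2·(23,2) + (12,1)
step 4: (81, 7)  from 1·(58,5) + (23,2)
…
step 6: (382, 33)  from 1·(301,26) + (81,7)
step 7: (4121, 356)  from 10·(382,33) + (301,26)
…
step 9: (17630, 1523)  from 3·(4503,389) + (4121,356)
step 10: (22133, 1912)  from 1·(17630,1523) + (4503,389)
step 11: (61896, 5347)  from 2·(22133,1912) + (17630,1523)
step 12: (84029, 7259)  from 1·(61896,5347) + (22133,1912)
step 13: (145925, 12606)  from 1·(84029,7259) + (61896,5347)
→ (145925, 12606).  Check: 145925²=21294105625, 134·12606²=21294105624, difference 1.
(145925+12606√134)^2 = 42588211249 + 3679061100√134
(145925+12606√134)^3 = 12429369452874725 + 1073733982022394√134
(145925+12606√134)^4 = 3627511474778900280001 + 313369262649556627800√134
(145925+12606√134)^5 = 1058689223901792677265417125 + 91456819303199367841407606√134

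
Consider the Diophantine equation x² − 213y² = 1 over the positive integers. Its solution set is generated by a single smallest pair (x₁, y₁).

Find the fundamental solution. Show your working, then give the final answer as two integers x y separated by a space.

√213 → a₀=14, period (1,1,2,6,1,8,1,6,2,1,1,28); ℓ=12 even so k=11
a_0=14:  p_0=14·1+0=14,  q_0=14·0+1=1
a_1=1:  p_1=1·14+1=15,  q_1=1·1+0=1
a_2=1:  p_2=1·15+14=29,  q_2=1·1+1=2
a_3=2:  p_3=2·29+15=73,  q_3=2·2+1=5
a_4=6:  p_4=6·73+29=467,  q_4=6·5+2=32
…
a_8=6:  p_8=6·5327+4787=36749,  q_8=6·365+328=2518
a_9=2:  p_9=2·36749+5327=78825,  q_9=2·2518+365=5401
a_10=1:  p_10=1·78825+36749=115574,  q_10=1·5401+2518=7919
a_11=1:  p_11=1·115574+78825=194399,  q_11=1·7919+5401=13320
→ (194399, 13320).  Check: 194399²=37790971201, 213·13320²=37790971200, difference 1.

194399 13320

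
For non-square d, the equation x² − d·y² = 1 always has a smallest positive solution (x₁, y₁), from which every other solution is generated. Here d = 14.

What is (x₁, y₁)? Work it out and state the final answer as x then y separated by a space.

[3; 1,2,1,6] for √14; ℓ=4 ⇒ convergent index 3
a_0=3:  p_0=3·1+0=3,  q_0=3·0+1=1
…
a_2=2:  p_2=2·4+3=11,  q_2=2·1+1=3
a_3=1:  p_3=1·11+4=15,  q_3=1·3+1=4
(x₁, y₁) = (15, 4);  15² − 14·4² = 1 ✓

15 4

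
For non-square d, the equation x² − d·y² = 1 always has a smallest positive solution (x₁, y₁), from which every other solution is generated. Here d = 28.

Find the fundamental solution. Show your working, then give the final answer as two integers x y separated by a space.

127 24

d=28: √d = [5; 3,2,3,10] (ℓ=4, even), read p_3/q_3
a_0=5:  p_0=5·1+0=5,  q_0=5·0+1=1
…
a_2=2:  p_2=2·16+5=37,  q_2=2·3+1=7
a_3=3:  p_3=3·37+16=127,  q_3=3·7+3=24
→ (127, 24).  Check: 127²=16129, 28·24²=16128, difference 1.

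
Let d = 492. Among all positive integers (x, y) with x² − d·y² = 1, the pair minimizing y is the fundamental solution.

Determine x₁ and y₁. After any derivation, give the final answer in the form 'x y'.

[22; 5,1,1,10,1,1,5,44] for √492; ℓ=8 ⇒ convergent index 7
i=0: a=22 ⇒ p=22, q=1
i=1: a=5 ⇒ p=111, q=5
…
i=4: a=10 ⇒ p=2573, q=116
i=5: a=1 ⇒ p=2817, q=127
i=6: a=1 ⇒ p=5390, q=243
i=7: a=5 ⇒ p=29767, q=1342
→ (29767, 1342).  Check: 29767²=886074289, 492·1342²=886074288, difference 1.

29767 1342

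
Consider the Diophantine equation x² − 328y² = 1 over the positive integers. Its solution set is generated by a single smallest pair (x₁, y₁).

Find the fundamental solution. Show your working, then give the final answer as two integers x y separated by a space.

163 9

d=328: √d = [18; 9,36] (ℓ=2, even), read p_1/q_1
i=0: a=18 ⇒ p=18, q=1
i=1: a=9 ⇒ p=163, q=9
→ (163, 9).  Check: 163²=26569, 328·9²=26568, difference 1.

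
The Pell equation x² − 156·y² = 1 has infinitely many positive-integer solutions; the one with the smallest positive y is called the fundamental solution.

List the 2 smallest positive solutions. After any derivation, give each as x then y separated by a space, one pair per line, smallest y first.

25 2
1249 100

[12; 2,24] for √156; ℓ=2 ⇒ convergent index 1
a_0=12:  p_0=12·1+0=12,  q_0=12·0+1=1
a_1=2:  p_1=2·12+1=25,  q_1=2·1+0=2
(x₁, y₁) = (25, 2);  25² − 156·2² = 1 ✓
(x_2, y_2) = (25·25 + 156·2·2, 25·2 + 2·25) = (1249, 100)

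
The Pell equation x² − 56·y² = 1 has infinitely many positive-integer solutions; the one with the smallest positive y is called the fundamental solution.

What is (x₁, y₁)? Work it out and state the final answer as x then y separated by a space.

15 2

√56 → a₀=7, period (2,14); ℓ=2 even so k=1
a_0=7:  p_0=7·1+0=7,  q_0=7·0+1=1
a_1=2:  p_1=2·7+1=15,  q_1=2·1+0=2
→ (15, 2).  Check: 15²=225, 56·2²=224, difference 1.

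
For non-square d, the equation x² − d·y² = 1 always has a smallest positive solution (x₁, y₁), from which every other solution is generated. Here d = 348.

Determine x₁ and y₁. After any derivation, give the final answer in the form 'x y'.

1567 84

[18; 1,1,1,8,1,1,1,36] for √348; ℓ=8 ⇒ convergent index 7
i=0: a=18 ⇒ p=18, q=1
i=1: a=1 ⇒ p=19, q=1
i=2: a=1 ⇒ p=37, q=2
i=3: a=1 ⇒ p=56, q=3
i=4: a=8 ⇒ p=485, q=26
i=5: a=1 ⇒ p=541, q=29
i=6: a=1 ⇒ p=1026, q=55
i=7: a=1 ⇒ p=1567, q=84
→ (1567, 84).  Check: 1567²=2455489, 348·84²=2455488, difference 1.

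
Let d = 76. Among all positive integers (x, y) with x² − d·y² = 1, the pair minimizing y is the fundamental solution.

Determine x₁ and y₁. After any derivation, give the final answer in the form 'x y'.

57799 6630

√76 → a₀=8, period (1,2,1,1,5,4,5,1,1,2,1,16); ℓ=12 even so k=11
step 0: (8, 1)  from 8·(1,0) + (0,1)
step 1: (9, 1)  from 1·(8,1) + (1,0)
step 2: (26, 3)  from 2·(9,1) + (8,1)
step 3: (35, 4)  from 1·(26,3) + (9,1)
step 4: (61, 7)  from 1·(35,4) + (26,3)
step 5: (340, 39)  from 5·(61,7) + (35,4)
step 6: (1421, 163)  from 4·(340,39) + (61,7)
step 7: (7445, 854)  from 5·(1421,163) + (340,39)
step 8: (8866, 1017)  from 1·(7445,854) + (1421,163)
step 9: (16311, 1871)  from 1·(8866,1017) + (7445,854)
step 10: (41488, 4759)  from 2·(16311,1871) + (8866,1017)
step 11: (57799, 6630)  from 1·(41488,4759) + (16311,1871)
→ (57799, 6630).  Check: 57799²=3340724401, 76·6630²=3340724400, difference 1.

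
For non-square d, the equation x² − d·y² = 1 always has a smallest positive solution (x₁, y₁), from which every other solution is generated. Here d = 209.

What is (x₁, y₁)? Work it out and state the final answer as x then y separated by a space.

√209 → a₀=14, period (2,5,3,2,3,5,2,28); ℓ=8 even so k=7
k=0  a_k=14  p_k/q_k = 14/1
k=1  a_k=2  p_k/q_k = 29/2
…
k=3  a_k=3  p_k/q_k = 506/35
k=4  a_k=2  p_k/q_k = 1171/81
k=5  a_k=3  p_k/q_k = 4019/278
k=6  a_k=5  p_k/q_k = 21266/1471
k=7  a_k=2  p_k/q_k = 46551/3220
→ (46551, 3220).  Check: 46551²=2166995601, 209·3220²=2166995600, difference 1.

46551 3220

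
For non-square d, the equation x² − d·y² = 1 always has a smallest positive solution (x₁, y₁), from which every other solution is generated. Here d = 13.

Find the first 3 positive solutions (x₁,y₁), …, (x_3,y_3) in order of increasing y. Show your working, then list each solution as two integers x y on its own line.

649 180
842401 233640
1093435849 303264540

[3; 1,1,1,1,6] for √13; ℓ=5 ⇒ convergent index 9
i=0: a=3 ⇒ p=3, q=1
i=1: a=1 ⇒ p=4, q=1
…
i=3: a=1 ⇒ p=11, q=3
i=4: a=1 ⇒ p=18, q=5
i=5: a=6 ⇒ p=119, q=33
i=6: a=1 ⇒ p=137, q=38
…
i=8: a=1 ⇒ p=393, q=109
i=9: a=1 ⇒ p=649, q=180
(x₁, y₁) = (649, 180);  649² − 13·180² = 1 ✓
n=2: (649,180)∘(649,180) = (649·649+13·180·180, 649·180+180·649) = (842401,233640)
n=3: (842401,233640)∘(649,180) = (649·842401+13·180·233640, 649·233640+180·842401) = (1093435849,303264540)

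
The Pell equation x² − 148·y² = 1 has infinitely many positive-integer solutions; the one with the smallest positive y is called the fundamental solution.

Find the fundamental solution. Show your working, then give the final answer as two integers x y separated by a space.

√148 = [12; 6,24, …], period ℓ=2 (even) → k=1
k=0  a_k=12  p_k/q_k = 12/1
k=1  a_k=6  p_k/q_k = 73/6
fundamental: x₁=73, y₁=6  (since 5329 − 148·36 = 1)

73 6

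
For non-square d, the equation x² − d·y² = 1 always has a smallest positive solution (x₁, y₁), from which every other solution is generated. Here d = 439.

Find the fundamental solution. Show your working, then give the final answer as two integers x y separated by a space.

440 21

√439 = [20; 1,19,1,40, …], period ℓ=4 (even) → k=3
a_0=20:  p_0=20·1+0=20,  q_0=20·0+1=1
…
a_2=19:  p_2=19·21+20=419,  q_2=19·1+1=20
a_3=1:  p_3=1·419+21=440,  q_3=1·20+1=21
→ (440, 21).  Check: 440²=193600, 439·21²=193599, difference 1.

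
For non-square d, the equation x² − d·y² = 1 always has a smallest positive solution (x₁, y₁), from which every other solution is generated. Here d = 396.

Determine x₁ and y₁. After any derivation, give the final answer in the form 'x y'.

199 10

d=396: √d = [19; 1,8,1,38] (ℓ=4, even), read p_3/q_3
k=0  a_k=19  p_k/q_k = 19/1
k=1  a_k=1  p_k/q_k = 20/1
k=2  a_k=8  p_k/q_k = 179/9
k=3  a_k=1  p_k/q_k = 199/10
→ (199, 10).  Check: 199²=39601, 396·10²=39600, difference 1.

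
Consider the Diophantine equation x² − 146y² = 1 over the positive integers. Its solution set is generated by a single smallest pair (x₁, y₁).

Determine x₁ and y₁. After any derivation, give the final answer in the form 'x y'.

145 12

√146 → a₀=12, period (12,24); ℓ=2 even so k=1
i=0: a=12 ⇒ p=12, q=1
i=1: a=12 ⇒ p=145, q=12
→ (145, 12).  Check: 145²=21025, 146·12²=21024, difference 1.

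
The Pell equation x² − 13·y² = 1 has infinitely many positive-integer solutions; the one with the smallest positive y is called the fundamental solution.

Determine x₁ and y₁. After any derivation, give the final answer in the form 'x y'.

d=13: √d = [3; 1,1,1,1,6] (ℓ=5, odd), read p_9/q_9
step 0: (3, 1)  from 3·(1,0) + (0,1)
step 1: (4, 1)  from 1·(3,1) + (1,0)
step 2: (7, 2)  from 1·(4,1) + (3,1)
…
step 4: (18, 5)  from 1·(11,3) + (7,2)
step 5: (119, 33)  from 6·(18,5) + (11,3)
step 6: (137, 38)  from 1·(119,33) + (18,5)
step 7: (256, 71)  from 1·(137,38) + (119,33)
step 8: (393, 109)  from 1·(256,71) + (137,38)
step 9: (649, 180)  from 1·(393,109) + (256,71)
→ (649, 180).  Check: 649²=421201, 13·180²=421200, difference 1.

649 180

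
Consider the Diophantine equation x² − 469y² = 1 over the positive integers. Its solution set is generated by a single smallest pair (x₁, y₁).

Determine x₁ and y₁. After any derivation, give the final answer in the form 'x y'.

137215 6336

[21; 1,1,1,10,6,10,1,1,1,42] for √469; ℓ=10 ⇒ convergent index 9
a_0=21:  p_0=21·1+0=21,  q_0=21·0+1=1
a_1=1:  p_1=1·21+1=22,  q_1=1·1+0=1
a_2=1:  p_2=1·22+21=43,  q_2=1·1+1=2
a_3=1:  p_3=1·43+22=65,  q_3=1·2+1=3
a_4=10:  p_4=10·65+43=693,  q_4=10·3+2=32
a_5=6:  p_5=6·693+65=4223,  q_5=6·32+3=195
…
a_7=1:  p_7=1·42923+4223=47146,  q_7=1·1982+195=2177
a_8=1:  p_8=1·47146+42923=90069,  q_8=1·2177+1982=4159
a_9=1:  p_9=1·90069+47146=137215,  q_9=1·4159+2177=6336
(x₁, y₁) = (137215, 6336);  137215² − 469·6336² = 1 ✓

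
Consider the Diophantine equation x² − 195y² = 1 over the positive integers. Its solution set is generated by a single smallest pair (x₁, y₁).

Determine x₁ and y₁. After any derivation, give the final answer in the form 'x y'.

√195 = [13; 1,26, …], period ℓ=2 (even) → k=1
i=0: a=13 ⇒ p=13, q=1
i=1: a=1 ⇒ p=14, q=1
→ (14, 1).  Check: 14²=196, 195·1²=195, difference 1.

14 1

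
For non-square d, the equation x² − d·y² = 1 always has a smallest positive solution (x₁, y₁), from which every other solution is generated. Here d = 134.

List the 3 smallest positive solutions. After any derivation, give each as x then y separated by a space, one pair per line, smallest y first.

145925 12606
42588211249 3679061100
12429369452874725 1073733982022394

√134 = [11; 1,1,2,1,3,…,1,1,22, …], period ℓ=14 (even) → k=13
a_0=11:  p_0=11·1+0=11,  q_0=11·0+1=1
a_1=1:  p_1=1·11+1=12,  q_1=1·1+0=1
a_2=1:  p_2=1·12+11=23,  q_2=1·1+1=2
…
a_4=1:  p_4=1·58+23=81,  q_4=1·5+2=7
a_5=3:  p_5=3·81+58=301,  q_5=3·7+5=26
a_6=1:  p_6=1·301+81=382,  q_6=1·26+7=33
…
a_8=1:  p_8=1·4121+382=4503,  q_8=1·356+33=389
…
a_11=2:  p_11=2·22133+17630=61896,  q_11=2·1912+1523=5347
a_12=1:  p_12=1·61896+22133=84029,  q_12=1·5347+1912=7259
a_13=1:  p_13=1·84029+61896=145925,  q_13=1·7259+5347=12606
→ (145925, 12606).  Check: 145925²=21294105625, 134·12606²=21294105624, difference 1.
n=2: (145925,12606)∘(145925,12606) = (145925·145925+134·12606·12606, 145925·12606+12606·145925) = (42588211249,3679061100)
n=3: (42588211249,3679061100)∘(145925,12606) = (145925·42588211249+134·12606·3679061100, 145925·3679061100+12606·42588211249) = (12429369452874725,1073733982022394)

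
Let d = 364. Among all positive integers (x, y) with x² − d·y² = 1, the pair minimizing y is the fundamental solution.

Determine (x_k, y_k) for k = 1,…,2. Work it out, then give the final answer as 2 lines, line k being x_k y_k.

4954951 259710
49103078824801 2573700648420

√364 → a₀=19, period (12,1,2,3,1,8,1,3,2,1,12,38); ℓ=12 even so k=11
step 0: (19, 1)  from 19·(1,0) + (0,1)
…
step 2: (248, 13)  from 1·(229,12) + (19,1)
step 3: (725, 38)  from 2·(248,13) + (229,12)
step 4: (2423, 127)  from 3·(725,38) + (248,13)
step 5: (3148, 165)  from 1·(2423,127) + (725,38)
step 6: (27607, 1447)  from 8·(3148,165) + (2423,127)
step 7: (30755, 1612)  from 1·(27607,1447) + (3148,165)
…
step 9: (270499, 14178)  from 2·(119872,6283) + (30755,1612)
step 10: (390371, 20461)  from 1·(270499,14178) + (119872,6283)
step 11: (4954951, 259710)  from 12·(390371,20461) + (270499,14178)
(x₁, y₁) = (4954951, 259710);  4954951² − 364·259710² = 1 ✓
n=2: (4954951,259710)∘(4954951,259710) = (4954951·4954951+364·259710·259710, 4954951·259710+259710·4954951) = (49103078824801,2573700648420)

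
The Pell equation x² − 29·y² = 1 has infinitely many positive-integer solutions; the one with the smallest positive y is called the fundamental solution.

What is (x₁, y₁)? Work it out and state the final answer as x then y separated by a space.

9801 1820

√29 → a₀=5, period (2,1,1,2,10); ℓ=5 odd so k=9
i=0: a=5 ⇒ p=5, q=1
i=1: a=2 ⇒ p=11, q=2
…
i=3: a=1 ⇒ p=27, q=5
i=4: a=2 ⇒ p=70, q=13
i=5: a=10 ⇒ p=727, q=135
i=6: a=2 ⇒ p=1524, q=283
i=7: a=1 ⇒ p=2251, q=418
i=8: a=1 ⇒ p=3775, q=701
i=9: a=2 ⇒ p=9801, q=1820
→ (9801, 1820).  Check: 9801²=96059601, 29·1820²=96059600, difference 1.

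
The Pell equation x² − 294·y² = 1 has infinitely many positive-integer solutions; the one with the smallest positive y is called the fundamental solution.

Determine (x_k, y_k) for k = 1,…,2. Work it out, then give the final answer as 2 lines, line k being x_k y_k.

4801 280
46099201 2688560

d=294: √d = [17; 6,1,4,1,6,34] (ℓ=6, even), read p_5/q_5
k=0  a_k=17  p_k/q_k = 17/1
…
k=4  a_k=1  p_k/q_k = 703/41
k=5  a_k=6  p_k/q_k = 4801/280
fundamental: x₁=4801, y₁=280  (since 23049601 − 294·78400 = 1)
(x_2, y_2) = (4801·4801 + 294·280·280, 4801·280 + 280·4801) = (46099201, 2688560)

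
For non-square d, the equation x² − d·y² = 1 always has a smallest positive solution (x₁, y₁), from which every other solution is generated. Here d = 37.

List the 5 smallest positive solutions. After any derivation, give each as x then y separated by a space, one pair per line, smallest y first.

73 12
10657 1752
1555849 255780
227143297 37342128
33161365513 5451694908

[6; 12] for √37; ℓ=1 ⇒ convergent index 1
k=0  a_k=6  p_k/q_k = 6/1
k=1  a_k=12  p_k/q_k = 73/12
(x₁, y₁) = (73, 12);  73² − 37·12² = 1 ✓
(73+12√37)^2 = 10657 + 1752√37
(73+12√37)^3 = 1555849 + 255780√37
(73+12√37)^4 = 227143297 + 37342128√37
(73+12√37)^5 = 33161365513 + 5451694908√37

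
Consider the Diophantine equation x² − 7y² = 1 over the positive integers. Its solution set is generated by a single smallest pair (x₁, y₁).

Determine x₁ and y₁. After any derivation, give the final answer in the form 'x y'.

√7 = [2; 1,1,1,4, …], period ℓ=4 (even) → k=3
k=0  a_k=2  p_k/q_k = 2/1
k=1  a_k=1  p_k/q_k = 3/1
k=2  a_k=1  p_k/q_k = 5/2
k=3  a_k=1  p_k/q_k = 8/3
(x₁, y₁) = (8, 3);  8² − 7·3² = 1 ✓

8 3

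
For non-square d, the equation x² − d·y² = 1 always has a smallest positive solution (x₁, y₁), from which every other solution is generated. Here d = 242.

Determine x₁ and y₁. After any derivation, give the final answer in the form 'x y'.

d=242: √d = [15; 1,1,3,1,14,1,3,1,1,30] (ℓ=10, even), read p_9/q_9
step 0: (15, 1)  from 15·(1,0) + (0,1)
…
step 2: (31, 2)  from 1·(16,1) + (15,1)
…
step 4: (140, 9)  from 1·(109,7) + (31,2)
…
step 8: (10905, 701)  from 1·(8696,559) + (2209,142)
step 9: (19601, 1260)  from 1·(10905,701) + (8696,559)
fundamental: x₁=19601, y₁=1260  (since 384199201 − 242·1587600 = 1)

19601 1260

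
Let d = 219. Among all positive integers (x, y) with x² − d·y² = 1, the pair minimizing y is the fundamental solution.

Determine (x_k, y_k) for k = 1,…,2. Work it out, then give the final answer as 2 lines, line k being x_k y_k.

√219 = [14; 1,3,1,28, …], period ℓ=4 (even) → k=3
a_0=14:  p_0=14·1+0=14,  q_0=14·0+1=1
a_1=1:  p_1=1·14+1=15,  q_1=1·1+0=1
a_2=3:  p_2=3·15+14=59,  q_2=3·1+1=4
a_3=1:  p_3=1·59+15=74,  q_3=1·4+1=5
(x₁, y₁) = (74, 5);  74² − 219·5² = 1 ✓
k=2:  x_2 = 74·74+219·5·5 = 10951,  y_2 = 74·5+5·74 = 740

74 5
10951 740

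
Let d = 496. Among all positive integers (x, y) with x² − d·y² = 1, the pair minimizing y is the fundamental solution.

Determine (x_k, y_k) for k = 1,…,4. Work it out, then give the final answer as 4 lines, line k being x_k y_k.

4620799 207480
42703566796801 1917446753040
394649197502177907199 17720272078000750440
3647189234337689639247667201 163763630995505661818050080

√496 → a₀=22, period (3,1,2,4,1,…,1,3,44); ℓ=16 even so k=15
k=0  a_k=22  p_k/q_k = 22/1
…
k=3  a_k=2  p_k/q_k = 245/11
k=4  a_k=4  p_k/q_k = 1069/48
k=5  a_k=1  p_k/q_k = 1314/59
k=6  a_k=1  p_k/q_k = 2383/107
k=7  a_k=2  p_k/q_k = 6080/273
k=8  a_k=2  p_k/q_k = 14543/653
k=9  a_k=2  p_k/q_k = 35166/1579
k=10  a_k=1  p_k/q_k = 49709/2232
k=11  a_k=1  p_k/q_k = 84875/3811
…
k=13  a_k=2  p_k/q_k = 863293/38763
k=14  a_k=1  p_k/q_k = 1252502/56239
k=15  a_k=3  p_k/q_k = 4620799/207480
(x₁, y₁) = (4620799, 207480);  4620799² − 496·207480² = 1 ✓
n=2: (4620799,207480)∘(4620799,207480) = (4620799·4620799+496·207480·207480, 4620799·207480+207480·4620799) = (42703566796801,1917446753040)
n=3: (42703566796801,1917446753040)∘(4620799,207480) = (4620799·42703566796801+496·207480·1917446753040, 4620799·1917446753040+207480·42703566796801) = (394649197502177907199,17720272078000750440)
n=4: (394649197502177907199,17720272078000750440)∘(4620799,207480) = (4620799·394649197502177907199+496·207480·17720272078000750440, 4620799·17720272078000750440+207480·394649197502177907199) = (3647189234337689639247667201,163763630995505661818050080)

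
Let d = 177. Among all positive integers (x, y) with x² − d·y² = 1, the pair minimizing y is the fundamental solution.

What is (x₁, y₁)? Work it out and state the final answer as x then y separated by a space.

√177 → a₀=13, period (3,3,2,8,2,3,3,26); ℓ=8 even so k=7
a_0=13:  p_0=13·1+0=13,  q_0=13·0+1=1
a_1=3:  p_1=3·13+1=40,  q_1=3·1+0=3
…
a_5=2:  p_5=2·2581+306=5468,  q_5=2·194+23=411
a_6=3:  p_6=3·5468+2581=18985,  q_6=3·411+194=1427
a_7=3:  p_7=3·18985+5468=62423,  q_7=3·1427+411=4692
(x₁, y₁) = (62423, 4692);  62423² − 177·4692² = 1 ✓

62423 4692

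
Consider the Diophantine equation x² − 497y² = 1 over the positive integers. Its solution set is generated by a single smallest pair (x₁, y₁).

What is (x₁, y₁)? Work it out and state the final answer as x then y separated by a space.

1201887 53912

d=497: √d = [22; 3,2,2,5,6,5,2,2,3,44] (ℓ=10, even), read p_9/q_9
i=0: a=22 ⇒ p=22, q=1
…
i=8: a=2 ⇒ p=352750, q=15823
i=9: a=3 ⇒ p=1201887, q=53912
(x₁, y₁) = (1201887, 53912);  1201887² − 497·53912² = 1 ✓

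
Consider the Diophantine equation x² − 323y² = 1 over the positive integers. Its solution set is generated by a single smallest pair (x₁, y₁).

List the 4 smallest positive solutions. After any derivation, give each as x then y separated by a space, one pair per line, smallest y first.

18 1
647 36
23274 1295
837217 46584

d=323: √d = [17; 1,34] (ℓ=2, even), read p_1/q_1
a_0=17:  p_0=17·1+0=17,  q_0=17·0+1=1
a_1=1:  p_1=1·17+1=18,  q_1=1·1+0=1
→ (18, 1).  Check: 18²=324, 323·1²=323, difference 1.
(18+1√323)^2 = 647 + 36√323
(18+1√323)^3 = 23274 + 1295√323
(18+1√323)^4 = 837217 + 46584√323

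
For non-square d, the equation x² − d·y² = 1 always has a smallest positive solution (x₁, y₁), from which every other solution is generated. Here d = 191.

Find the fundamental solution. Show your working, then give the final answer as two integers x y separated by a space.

√191 → a₀=13, period (1,4,1,1,3,…,4,1,26); ℓ=16 even so k=15
k=0  a_k=13  p_k/q_k = 13/1
…
k=2  a_k=4  p_k/q_k = 69/5
…
k=4  a_k=1  p_k/q_k = 152/11
k=5  a_k=3  p_k/q_k = 539/39
…
k=7  a_k=2  p_k/q_k = 2999/217
…
k=10  a_k=2  p_k/q_k = 207083/14984
k=11  a_k=3  p_k/q_k = 704682/50989
k=12  a_k=1  p_k/q_k = 911765/65973
…
k=14  a_k=4  p_k/q_k = 7377553/533821
k=15  a_k=1  p_k/q_k = 8994000/650783
→ (8994000, 650783).  Check: 8994000²=80892036000000, 191·650783²=80892035999999, difference 1.

8994000 650783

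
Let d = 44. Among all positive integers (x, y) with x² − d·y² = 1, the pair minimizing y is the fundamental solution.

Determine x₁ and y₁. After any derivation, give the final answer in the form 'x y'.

[6; 1,1,1,2,1,1,1,12] for √44; ℓ=8 ⇒ convergent index 7
i=0: a=6 ⇒ p=6, q=1
…
i=5: a=1 ⇒ p=73, q=11
i=6: a=1 ⇒ p=126, q=19
i=7: a=1 ⇒ p=199, q=30
fundamental: x₁=199, y₁=30  (since 39601 − 44·900 = 1)

199 30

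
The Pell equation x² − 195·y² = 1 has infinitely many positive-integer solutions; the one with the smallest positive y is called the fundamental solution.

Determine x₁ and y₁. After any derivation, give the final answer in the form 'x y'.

14 1

[13; 1,26] for √195; ℓ=2 ⇒ convergent index 1
step 0: (13, 1)  from 13·(1,0) + (0,1)
step 1: (14, 1)  from 1·(13,1) + (1,0)
→ (14, 1).  Check: 14²=196, 195·1²=195, difference 1.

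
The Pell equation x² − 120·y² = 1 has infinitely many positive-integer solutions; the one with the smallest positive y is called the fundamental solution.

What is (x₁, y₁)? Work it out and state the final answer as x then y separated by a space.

d=120: √d = [10; 1,20] (ℓ=2, even), read p_1/q_1
step 0: (10, 1)  from 10·(1,0) + (0,1)
step 1: (11, 1)  from 1·(10,1) + (1,0)
fundamental: x₁=11, y₁=1  (since 121 − 120·1 = 1)

11 1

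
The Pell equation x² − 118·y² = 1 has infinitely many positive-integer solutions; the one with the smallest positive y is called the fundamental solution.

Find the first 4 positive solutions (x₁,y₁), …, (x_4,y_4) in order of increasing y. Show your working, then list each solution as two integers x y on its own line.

306917 28254
188396089777 17343265836
115643925371868101 10645886241146970
70986173286526887819457 6534806934930865917144

d=118: √d = [10; 1,6,3,2,10,2,3,6,1,20] (ℓ=10, even), read p_9/q_9
step 0: (10, 1)  from 10·(1,0) + (0,1)
step 1: (11, 1)  from 1·(10,1) + (1,0)
step 2: (76, 7)  from 6·(11,1) + (10,1)
step 3: (239, 22)  from 3·(76,7) + (11,1)
step 4: (554, 51)  from 2·(239,22) + (76,7)
…
step 6: (12112, 1115)  from 2·(5779,532) + (554,51)
step 7: (42115, 3877)  from 3·(12112,1115) + (5779,532)
step 8: (264802, 24377)  from 6·(42115,3877) + (12112,1115)
step 9: (306917, 28254)  from 1·(264802,24377) + (42115,3877)
→ (306917, 28254).  Check: 306917²=94198044889, 118·28254²=94198044888, difference 1.
(306917+28254√118)^2 = 188396089777 + 17343265836√118
(306917+28254√118)^3 = 115643925371868101 + 10645886241146970√118
(306917+28254√118)^4 = 70986173286526887819457 + 6534806934930865917144√118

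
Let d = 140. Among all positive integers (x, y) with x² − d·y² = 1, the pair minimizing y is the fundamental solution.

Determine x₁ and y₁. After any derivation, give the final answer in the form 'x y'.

d=140: √d = [11; 1,4,1,22] (ℓ=4, even), read p_3/q_3
k=0  a_k=11  p_k/q_k = 11/1
…
k=2  a_k=4  p_k/q_k = 59/5
k=3  a_k=1  p_k/q_k = 71/6
→ (71, 6).  Check: 71²=5041, 140·6²=5040, difference 1.

71 6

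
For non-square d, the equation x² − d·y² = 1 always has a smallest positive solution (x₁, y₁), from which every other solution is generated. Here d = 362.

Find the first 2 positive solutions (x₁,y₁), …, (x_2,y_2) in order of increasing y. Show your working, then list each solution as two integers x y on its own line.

√362 = [19; 38, …], period ℓ=1 (odd) → k=1
step 0: (19, 1)  from 19·(1,0) + (0,1)
step 1: (723, 38)  from 38·(19,1) + (1,0)
→ (723, 38).  Check: 723²=522729, 362·38²=522728, difference 1.
(x_2, y_2) = (723·723 + 362·38·38, 723·38 + 38·723) = (1045457, 54948)

723 38
1045457 54948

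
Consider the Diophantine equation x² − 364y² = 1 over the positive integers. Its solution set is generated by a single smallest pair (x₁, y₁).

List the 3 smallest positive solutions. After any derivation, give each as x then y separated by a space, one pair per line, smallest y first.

d=364: √d = [19; 12,1,2,3,1,8,1,3,2,1,12,38] (ℓ=12, even), read p_11/q_11
a_0=19:  p_0=19·1+0=19,  q_0=19·0+1=1
a_1=12:  p_1=12·19+1=229,  q_1=12·1+0=12
a_2=1:  p_2=1·229+19=248,  q_2=1·12+1=13
a_3=2:  p_3=2·248+229=725,  q_3=2·13+12=38
a_4=3:  p_4=3·725+248=2423,  q_4=3·38+13=127
a_5=1:  p_5=1·2423+725=3148,  q_5=1·127+38=165
…
a_7=1:  p_7=1·27607+3148=30755,  q_7=1·1447+165=1612
…
a_9=2:  p_9=2·119872+30755=270499,  q_9=2·6283+1612=14178
a_10=1:  p_10=1·270499+119872=390371,  q_10=1·14178+6283=20461
a_11=12:  p_11=12·390371+270499=4954951,  q_11=12·20461+14178=259710
(x₁, y₁) = (4954951, 259710);  4954951² − 364·259710² = 1 ✓
k=2:  x_2 = 4954951·4954951+364·259710·259710 = 49103078824801,  y_2 = 4954951·259710+259710·4954951 = 2573700648420
k=3:  x_3 = 4954951·49103078824801+364·259710·2573700648420 = 486606699052048124551,  y_3 = 4954951·2573700648420+259710·49103078824801 = 25505121203178395130

4954951 259710
49103078824801 2573700648420
486606699052048124551 25505121203178395130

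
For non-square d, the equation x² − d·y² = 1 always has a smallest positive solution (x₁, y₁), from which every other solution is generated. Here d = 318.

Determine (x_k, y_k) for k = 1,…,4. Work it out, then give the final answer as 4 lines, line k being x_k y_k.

[17; 1,4,1,34] for √318; ℓ=4 ⇒ convergent index 3
k=0  a_k=17  p_k/q_k = 17/1
k=1  a_k=1  p_k/q_k = 18/1
k=2  a_k=4  p_k/q_k = 89/5
k=3  a_k=1  p_k/q_k = 107/6
→ (107, 6).  Check: 107²=11449, 318·6²=11448, difference 1.
(107+6√318)^2 = 22897 + 1284√318
(107+6√318)^3 = 4899851 + 274770√318
(107+6√318)^4 = 1048545217 + 58799496√318

107 6
22897 1284
4899851 274770
1048545217 58799496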